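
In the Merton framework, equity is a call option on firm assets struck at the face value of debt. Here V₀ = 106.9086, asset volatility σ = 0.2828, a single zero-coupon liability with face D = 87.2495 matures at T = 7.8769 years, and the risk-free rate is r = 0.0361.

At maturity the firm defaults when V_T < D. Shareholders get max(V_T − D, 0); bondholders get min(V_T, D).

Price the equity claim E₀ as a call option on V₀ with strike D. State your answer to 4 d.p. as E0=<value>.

d₁ = [ln(V₀/D) + (r + σ²/2)T] / (σ√T)
   = [ln(106.9086/87.2495) + (0.0361 + 0.5·0.2828²)·7.8769] / (0.2828·√7.8769)
   = [0.203202 + 0.599337] / 0.793701 = 1.011135
d₂ = d₁ − σ√T = 1.011135 − 0.793701 = 0.217434
N(d₁) = 0.844024,  N(d₂) = 0.586065,  e^(−rT) = 0.752499
E₀ = V₀·N(d₁) − D·e^(−rT)·N(d₂)
   = 106.9086·0.844024 − 87.2495·0.752499·0.586065 = 51.755271

E0=51.7553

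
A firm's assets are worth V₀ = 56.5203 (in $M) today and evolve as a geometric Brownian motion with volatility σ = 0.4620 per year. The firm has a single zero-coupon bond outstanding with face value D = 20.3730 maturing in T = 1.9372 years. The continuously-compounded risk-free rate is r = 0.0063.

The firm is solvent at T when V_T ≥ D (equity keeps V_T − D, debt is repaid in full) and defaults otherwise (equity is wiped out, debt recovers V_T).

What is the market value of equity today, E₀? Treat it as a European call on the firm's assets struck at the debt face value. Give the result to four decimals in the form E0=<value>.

d₁ = [ln(V₀/D) + (r + σ²/2)T] / (σ√T)
   = [ln(56.5203/20.3730) + (0.0063 + 0.5·0.4620²)·1.9372] / (0.4620·√1.9372)
   = [1.020389 + 0.218946] / 0.643027 = 1.927346
d₂ = d₁ − σ√T = 1.927346 − 0.643027 = 1.284319
N(d₁) = 0.973032,  N(d₂) = 0.900485,  e^(−rT) = 0.987870
E₀ = V₀·N(d₁) − D·e^(−rT)·N(d₂)
   = 56.5203·0.973032 − 20.3730·0.987870·0.900485 = 36.873004

E0=36.8730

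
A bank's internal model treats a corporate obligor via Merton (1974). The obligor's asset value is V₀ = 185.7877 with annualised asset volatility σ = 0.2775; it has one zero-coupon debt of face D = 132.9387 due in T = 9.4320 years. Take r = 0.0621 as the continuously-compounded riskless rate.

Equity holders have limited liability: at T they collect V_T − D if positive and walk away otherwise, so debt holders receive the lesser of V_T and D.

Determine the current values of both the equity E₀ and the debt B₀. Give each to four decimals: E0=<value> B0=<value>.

d₁ = [ln(V₀/D) + (r + σ²/2)T] / (σ√T)
   = [ln(185.7877/132.9387) + (0.0621 + 0.5·0.2775²)·9.4320] / (0.2775·√9.4320)
   = [0.334717 + 0.948889] / 0.852246 = 1.506144
d₂ = d₁ − σ√T = 1.506144 − 0.852246 = 0.653898
N(d₁) = 0.933985,  N(d₂) = 0.743411,  e^(−rT) = 0.556701
E₀ = V₀·N(d₁) − D·e^(−rT)·N(d₂)
   = 185.7877·0.933985 − 132.9387·0.556701·0.743411 = 118.505198
B₀ = V₀ − E₀ = 185.7877 − 118.505198 = 67.282502

E0=118.5052 B0=67.2825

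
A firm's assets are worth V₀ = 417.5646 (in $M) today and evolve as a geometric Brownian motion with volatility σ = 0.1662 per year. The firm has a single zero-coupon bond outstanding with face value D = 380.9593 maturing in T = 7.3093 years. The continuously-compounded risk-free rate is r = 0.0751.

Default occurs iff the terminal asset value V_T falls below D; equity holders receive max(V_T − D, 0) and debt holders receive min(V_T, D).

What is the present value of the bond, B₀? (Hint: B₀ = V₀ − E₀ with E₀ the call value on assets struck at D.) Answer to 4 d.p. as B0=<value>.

d₁ = [ln(V₀/D) + (r + σ²/2)T] / (σ√T)
   = [ln(417.5646/380.9593) + (0.0751 + 0.5·0.1662²)·7.3093] / (0.1662·√7.3093)
   = [0.091747 + 0.649879] / 0.449334 = 1.650501
d₂ = d₁ − σ√T = 1.650501 − 0.449334 = 1.201167
N(d₁) = 0.950580,  N(d₂) = 0.885157,  e^(−rT) = 0.577568
E₀ = V₀·N(d₁) − D·e^(−rT)·N(d₂)
   = 417.5646·0.950580 − 380.9593·0.577568·0.885157 = 202.167345
B₀ = V₀ − E₀ = 417.5646 − 202.167345 = 215.397255

B0=215.3973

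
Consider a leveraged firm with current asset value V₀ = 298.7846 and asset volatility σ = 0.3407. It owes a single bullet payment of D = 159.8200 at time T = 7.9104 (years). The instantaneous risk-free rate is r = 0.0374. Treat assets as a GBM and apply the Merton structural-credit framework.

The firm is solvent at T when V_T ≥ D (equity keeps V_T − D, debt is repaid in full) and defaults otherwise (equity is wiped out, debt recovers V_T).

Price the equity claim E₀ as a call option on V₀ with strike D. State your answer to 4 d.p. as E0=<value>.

d₁ = [ln(V₀/D) + (r + σ²/2)T] / (σ√T)
   = [ln(298.7846/159.8200) + (0.0374 + 0.5·0.3407²)·7.9104] / (0.3407·√7.9104)
   = [0.625675 + 0.754955] / 0.958234 = 1.440807
d₂ = d₁ − σ√T = 1.440807 − 0.958234 = 0.482573
N(d₁) = 0.925180,  N(d₂) = 0.685301,  e^(−rT) = 0.743900
E₀ = V₀·N(d₁) − D·e^(−rT)·N(d₂)
   = 298.7846·0.925180 − 159.8200·0.743900·0.685301 = 194.954211

E0=194.9542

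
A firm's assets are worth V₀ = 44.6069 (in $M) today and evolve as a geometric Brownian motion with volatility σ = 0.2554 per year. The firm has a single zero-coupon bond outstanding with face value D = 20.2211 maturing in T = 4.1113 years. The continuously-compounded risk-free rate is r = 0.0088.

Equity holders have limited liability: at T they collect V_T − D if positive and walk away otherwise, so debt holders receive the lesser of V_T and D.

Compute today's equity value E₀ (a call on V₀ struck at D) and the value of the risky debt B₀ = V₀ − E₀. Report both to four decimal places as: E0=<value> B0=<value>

E0=25.4526 B0=19.1543

d₁ = [ln(V₀/D) + (r + σ²/2)T] / (σ√T)
   = [ln(44.6069/20.2211) + (0.0088 + 0.5·0.2554²)·4.1113] / (0.2554·√4.1113)
   = [0.791162 + 0.170268] / 0.517858 = 1.856552
d₂ = d₁ − σ√T = 1.856552 − 0.517858 = 1.338694
N(d₁) = 0.968313,  N(d₂) = 0.909665,  e^(−rT) = 0.964467
E₀ = V₀·N(d₁) − D·e^(−rT)·N(d₂)
   = 44.6069·0.968313 − 20.2211·0.964467·0.909665 = 25.452601
B₀ = V₀ − E₀ = 44.6069 − 25.452601 = 19.154299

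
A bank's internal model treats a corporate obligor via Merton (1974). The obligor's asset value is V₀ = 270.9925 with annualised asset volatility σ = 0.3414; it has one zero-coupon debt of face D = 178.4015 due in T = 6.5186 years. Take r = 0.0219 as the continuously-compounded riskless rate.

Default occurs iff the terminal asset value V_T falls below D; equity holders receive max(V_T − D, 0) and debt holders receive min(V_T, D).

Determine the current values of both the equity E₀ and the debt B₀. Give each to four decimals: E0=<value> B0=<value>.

d₁ = [ln(V₀/D) + (r + σ²/2)T] / (σ√T)
   = [ln(270.9925/178.4015) + (0.0219 + 0.5·0.3414²)·6.5186] / (0.3414·√6.5186)
   = [0.418055 + 0.522642] / 0.871647 = 1.079217
d₂ = d₁ − σ√T = 1.079217 − 0.871647 = 0.207570
N(d₁) = 0.859754,  N(d₂) = 0.582218,  e^(−rT) = 0.866964
E₀ = V₀·N(d₁) − D·e^(−rT)·N(d₂)
   = 270.9925·0.859754 − 178.4015·0.866964·0.582218 = 142.936733
B₀ = V₀ − E₀ = 270.9925 − 142.936733 = 128.055767

E0=142.9367 B0=128.0558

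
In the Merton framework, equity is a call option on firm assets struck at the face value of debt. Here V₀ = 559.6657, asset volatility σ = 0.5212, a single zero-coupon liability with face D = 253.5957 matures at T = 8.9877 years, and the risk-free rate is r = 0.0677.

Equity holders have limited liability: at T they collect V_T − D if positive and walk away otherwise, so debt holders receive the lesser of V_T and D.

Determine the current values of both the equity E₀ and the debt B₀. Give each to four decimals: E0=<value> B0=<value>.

d₁ = [ln(V₀/D) + (r + σ²/2)T] / (σ√T)
   = [ln(559.6657/253.5957) + (0.0677 + 0.5·0.5212²)·8.9877] / (0.5212·√8.9877)
   = [0.791598 + 1.829219] / 1.562531 = 1.677290
d₂ = d₁ − σ√T = 1.677290 − 1.562531 = 0.114759
N(d₁) = 0.953257,  N(d₂) = 0.545682,  e^(−rT) = 0.544184
E₀ = V₀·N(d₁) − D·e^(−rT)·N(d₂)
   = 559.6657·0.953257 − 253.5957·0.544184·0.545682 = 458.199681
B₀ = V₀ − E₀ = 559.6657 − 458.199681 = 101.466019

E0=458.1997 B0=101.4660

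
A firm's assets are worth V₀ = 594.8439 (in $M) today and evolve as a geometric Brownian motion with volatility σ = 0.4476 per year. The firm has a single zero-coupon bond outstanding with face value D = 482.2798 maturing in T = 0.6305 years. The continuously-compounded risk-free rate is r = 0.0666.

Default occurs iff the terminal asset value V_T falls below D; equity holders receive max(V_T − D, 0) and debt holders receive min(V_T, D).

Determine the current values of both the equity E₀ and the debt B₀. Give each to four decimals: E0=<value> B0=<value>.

d₁ = [ln(V₀/D) + (r + σ²/2)T] / (σ√T)
   = [ln(594.8439/482.2798) + (0.0666 + 0.5·0.4476²)·0.6305] / (0.4476·√0.6305)
   = [0.209775 + 0.105150] / 0.355412 = 0.886083
d₂ = d₁ − σ√T = 0.886083 − 0.355412 = 0.530670
N(d₁) = 0.812214,  N(d₂) = 0.702176,  e^(−rT) = 0.958878
E₀ = V₀·N(d₁) − D·e^(−rT)·N(d₂)
   = 594.8439·0.812214 − 482.2798·0.958878·0.702176 = 158.420524
B₀ = V₀ − E₀ = 594.8439 − 158.420524 = 436.423376

E0=158.4205 B0=436.4234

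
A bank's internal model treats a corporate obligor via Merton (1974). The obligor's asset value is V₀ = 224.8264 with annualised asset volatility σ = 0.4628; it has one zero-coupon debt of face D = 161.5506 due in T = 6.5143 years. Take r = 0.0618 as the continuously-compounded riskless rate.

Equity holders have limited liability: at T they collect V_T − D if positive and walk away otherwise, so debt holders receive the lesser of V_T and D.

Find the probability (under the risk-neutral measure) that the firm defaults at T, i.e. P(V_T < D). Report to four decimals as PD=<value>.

d₁ = [ln(V₀/D) + (r + σ²/2)T] / (σ√T)
   = [ln(224.8264/161.5506) + (0.0618 + 0.5·0.4628²)·6.5143] / (0.4628·√6.5143)
   = [0.330510 + 1.100213] / 1.181210 = 1.211235
d₂ = d₁ − σ√T = 1.211235 − 1.181210 = 0.030024
risk-neutral PD = N(−d₂) = N(-0.030024) = 0.488024

PD=0.4880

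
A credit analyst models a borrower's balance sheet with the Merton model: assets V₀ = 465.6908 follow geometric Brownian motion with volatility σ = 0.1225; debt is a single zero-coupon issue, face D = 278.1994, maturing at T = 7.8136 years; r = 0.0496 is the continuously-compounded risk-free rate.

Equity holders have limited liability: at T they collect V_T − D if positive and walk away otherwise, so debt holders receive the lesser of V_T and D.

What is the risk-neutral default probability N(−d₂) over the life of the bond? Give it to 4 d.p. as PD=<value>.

d₁ = [ln(V₀/D) + (r + σ²/2)T] / (σ√T)
   = [ln(465.6908/278.1994) + (0.0496 + 0.5·0.1225²)·7.8136] / (0.1225·√7.8136)
   = [0.515184 + 0.446181] / 0.342422 = 2.807544
d₂ = d₁ − σ√T = 2.807544 − 0.342422 = 2.465122
risk-neutral PD = N(−d₂) = N(-2.465122) = 0.006848

PD=0.0068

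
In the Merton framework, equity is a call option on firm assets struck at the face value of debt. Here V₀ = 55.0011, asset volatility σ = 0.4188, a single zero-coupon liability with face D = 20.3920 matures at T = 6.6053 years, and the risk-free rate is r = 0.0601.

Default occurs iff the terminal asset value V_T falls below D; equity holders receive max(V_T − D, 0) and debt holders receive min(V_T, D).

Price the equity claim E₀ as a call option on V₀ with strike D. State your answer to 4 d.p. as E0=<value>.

E0=42.5333

d₁ = [ln(V₀/D) + (r + σ²/2)T] / (σ√T)
   = [ln(55.0011/20.3920) + (0.0601 + 0.5·0.4188²)·6.6053] / (0.4188·√6.6053)
   = [0.992211 + 0.976242] / 1.076349 = 1.828824
d₂ = d₁ − σ√T = 1.828824 − 1.076349 = 0.752475
N(d₁) = 0.966287,  N(d₂) = 0.774117,  e^(−rT) = 0.672348
E₀ = V₀·N(d₁) − D·e^(−rT)·N(d₂)
   = 55.0011·0.966287 − 20.3920·0.672348·0.774117 = 42.533289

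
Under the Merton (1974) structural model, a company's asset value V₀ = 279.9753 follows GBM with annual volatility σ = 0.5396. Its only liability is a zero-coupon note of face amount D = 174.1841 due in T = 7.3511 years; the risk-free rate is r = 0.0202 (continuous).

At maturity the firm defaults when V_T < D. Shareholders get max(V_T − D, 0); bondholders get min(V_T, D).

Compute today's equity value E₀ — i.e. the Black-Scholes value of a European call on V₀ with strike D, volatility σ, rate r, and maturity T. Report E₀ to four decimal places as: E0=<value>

d₁ = [ln(V₀/D) + (r + σ²/2)T] / (σ√T)
   = [ln(279.9753/174.1841) + (0.0202 + 0.5·0.5396²)·7.3511] / (0.5396·√7.3511)
   = [0.474589 + 1.218695] / 1.463013 = 1.157395
d₂ = d₁ − σ√T = 1.157395 − 1.463013 = -0.305618
N(d₁) = 0.876445,  N(d₂) = 0.379948,  e^(−rT) = 0.862007
E₀ = V₀·N(d₁) − D·e^(−rT)·N(d₂)
   = 279.9753·0.876445 − 174.1841·0.862007·0.379948 = 188.334450

E0=188.3345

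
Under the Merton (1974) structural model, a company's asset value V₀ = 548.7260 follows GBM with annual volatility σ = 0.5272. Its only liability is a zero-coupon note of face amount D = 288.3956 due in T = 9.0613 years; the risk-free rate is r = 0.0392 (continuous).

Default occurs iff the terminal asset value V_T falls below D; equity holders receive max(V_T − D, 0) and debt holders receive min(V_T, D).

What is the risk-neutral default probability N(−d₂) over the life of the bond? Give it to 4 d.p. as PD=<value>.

d₁ = [ln(V₀/D) + (r + σ²/2)T] / (σ√T)
   = [ln(548.7260/288.3956) + (0.0392 + 0.5·0.5272²)·9.0613] / (0.5272·√9.0613)
   = [0.643266 + 1.614451] / 1.586977 = 1.422653
d₂ = d₁ − σ√T = 1.422653 − 1.586977 = -0.164324
risk-neutral PD = N(−d₂) = N(0.164324) = 0.565262

PD=0.5653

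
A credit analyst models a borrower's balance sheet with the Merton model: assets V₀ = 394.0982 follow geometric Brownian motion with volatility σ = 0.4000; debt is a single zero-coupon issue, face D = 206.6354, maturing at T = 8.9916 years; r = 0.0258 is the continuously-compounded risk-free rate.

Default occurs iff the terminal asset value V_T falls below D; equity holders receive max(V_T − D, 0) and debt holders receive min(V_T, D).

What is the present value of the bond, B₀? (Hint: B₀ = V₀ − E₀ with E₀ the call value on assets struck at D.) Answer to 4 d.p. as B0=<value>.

B0=126.5991

d₁ = [ln(V₀/D) + (r + σ²/2)T] / (σ√T)
   = [ln(394.0982/206.6354) + (0.0258 + 0.5·0.4000²)·8.9916] / (0.4000·√8.9916)
   = [0.645644 + 0.951311] / 1.199440 = 1.331418
d₂ = d₁ − σ√T = 1.331418 − 1.199440 = 0.131978
N(d₁) = 0.908474,  N(d₂) = 0.552499,  e^(−rT) = 0.792959
E₀ = V₀·N(d₁) − D·e^(−rT)·N(d₂)
   = 394.0982·0.908474 − 206.6354·0.792959·0.552499 = 267.499148
B₀ = V₀ − E₀ = 394.0982 − 267.499148 = 126.599052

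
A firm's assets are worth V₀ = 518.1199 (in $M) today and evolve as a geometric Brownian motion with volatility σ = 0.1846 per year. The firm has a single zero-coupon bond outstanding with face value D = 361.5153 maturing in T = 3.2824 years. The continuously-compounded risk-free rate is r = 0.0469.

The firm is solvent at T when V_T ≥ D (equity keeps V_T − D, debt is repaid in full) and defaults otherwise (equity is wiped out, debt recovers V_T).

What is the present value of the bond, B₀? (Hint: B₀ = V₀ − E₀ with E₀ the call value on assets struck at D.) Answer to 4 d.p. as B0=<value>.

d₁ = [ln(V₀/D) + (r + σ²/2)T] / (σ√T)
   = [ln(518.1199/361.5153) + (0.0469 + 0.5·0.1846²)·3.2824] / (0.1846·√3.2824)
   = [0.359902 + 0.209872] / 0.334447 = 1.703631
d₂ = d₁ − σ√T = 1.703631 − 0.334447 = 1.369183
N(d₁) = 0.955775,  N(d₂) = 0.914529,  e^(−rT) = 0.857320
E₀ = V₀·N(d₁) − D·e^(−rT)·N(d₂)
   = 518.1199·0.955775 − 361.5153·0.857320·0.914529 = 211.762251
B₀ = V₀ − E₀ = 518.1199 − 211.762251 = 306.357649

B0=306.3576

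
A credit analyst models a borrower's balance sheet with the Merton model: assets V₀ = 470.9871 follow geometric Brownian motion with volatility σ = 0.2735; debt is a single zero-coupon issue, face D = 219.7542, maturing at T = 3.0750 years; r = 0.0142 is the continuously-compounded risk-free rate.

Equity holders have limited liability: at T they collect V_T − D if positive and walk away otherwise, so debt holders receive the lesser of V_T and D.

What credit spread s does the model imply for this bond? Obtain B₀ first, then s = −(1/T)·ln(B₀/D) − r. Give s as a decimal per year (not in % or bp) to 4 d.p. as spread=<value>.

spread=0.0044

d₁ = [ln(V₀/D) + (r + σ²/2)T] / (σ√T)
   = [ln(470.9871/219.7542) + (0.0142 + 0.5·0.2735²)·3.0750] / (0.2735·√3.0750)
   = [0.762321 + 0.158673] / 0.479601 = 1.920336
d₂ = d₁ − σ√T = 1.920336 − 0.479601 = 1.440735
N(d₁) = 0.972592,  N(d₂) = 0.925170,  e^(−rT) = 0.957275
E₀ = V₀·N(d₁) − D·e^(−rT)·N(d₂)
   = 470.9871·0.972592 − 219.7542·0.957275·0.925170 = 263.454867
B₀ = V₀ − E₀ = 470.9871 − 263.454867 = 207.532233
spread = −(1/T)·ln(B₀/D) − r = −(1/3.0750)·ln(207.532233/219.7542) − 0.0142 = 0.00440910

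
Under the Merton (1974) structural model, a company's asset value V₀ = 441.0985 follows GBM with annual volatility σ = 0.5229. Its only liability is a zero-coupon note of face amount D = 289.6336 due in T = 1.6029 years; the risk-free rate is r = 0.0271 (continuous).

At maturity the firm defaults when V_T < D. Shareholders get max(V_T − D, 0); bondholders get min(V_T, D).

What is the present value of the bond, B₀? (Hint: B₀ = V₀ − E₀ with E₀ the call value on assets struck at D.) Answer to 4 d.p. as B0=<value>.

d₁ = [ln(V₀/D) + (r + σ²/2)T] / (σ√T)
   = [ln(441.0985/289.6336) + (0.0271 + 0.5·0.5229²)·1.6029] / (0.5229·√1.6029)
   = [0.420652 + 0.262575] / 0.662021 = 1.032031
d₂ = d₁ − σ√T = 1.032031 − 0.662021 = 0.370010
N(d₁) = 0.848971,  N(d₂) = 0.644312,  e^(−rT) = 0.957491
E₀ = V₀·N(d₁) − D·e^(−rT)·N(d₂)
   = 441.0985·0.848971 − 289.6336·0.957491·0.644312 = 195.798127
B₀ = V₀ − E₀ = 441.0985 − 195.798127 = 245.300373

B0=245.3004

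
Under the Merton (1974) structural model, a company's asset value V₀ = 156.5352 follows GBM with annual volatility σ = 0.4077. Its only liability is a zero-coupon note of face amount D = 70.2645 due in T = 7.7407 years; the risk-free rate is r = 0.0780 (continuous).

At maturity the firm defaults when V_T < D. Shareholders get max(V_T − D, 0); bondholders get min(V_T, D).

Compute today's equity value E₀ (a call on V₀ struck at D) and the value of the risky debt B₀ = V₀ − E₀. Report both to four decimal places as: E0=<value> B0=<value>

E0=122.2063 B0=34.3289

d₁ = [ln(V₀/D) + (r + σ²/2)T] / (σ√T)
   = [ln(156.5352/70.2645) + (0.0780 + 0.5·0.4077²)·7.7407] / (0.4077·√7.7407)
   = [0.801014 + 1.247101] / 1.134308 = 1.805609
d₂ = d₁ − σ√T = 1.805609 − 1.134308 = 0.671301
N(d₁) = 0.964510,  N(d₂) = 0.748986,  e^(−rT) = 0.546744
E₀ = V₀·N(d₁) − D·e^(−rT)·N(d₂)
   = 156.5352·0.964510 − 70.2645·0.546744·0.748986 = 122.206254
B₀ = V₀ − E₀ = 156.5352 − 122.206254 = 34.328946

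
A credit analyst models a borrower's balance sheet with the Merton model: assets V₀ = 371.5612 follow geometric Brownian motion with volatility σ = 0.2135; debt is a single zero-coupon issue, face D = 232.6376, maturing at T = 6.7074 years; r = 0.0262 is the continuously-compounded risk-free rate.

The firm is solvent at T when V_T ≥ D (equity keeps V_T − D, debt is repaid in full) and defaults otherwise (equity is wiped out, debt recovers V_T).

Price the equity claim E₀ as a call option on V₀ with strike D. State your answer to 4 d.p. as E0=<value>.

d₁ = [ln(V₀/D) + (r + σ²/2)T] / (σ√T)
   = [ln(371.5612/232.6376) + (0.0262 + 0.5·0.2135²)·6.7074] / (0.2135·√6.7074)
   = [0.468232 + 0.328603] / 0.552936 = 1.441097
d₂ = d₁ − σ√T = 1.441097 − 0.552936 = 0.888161
N(d₁) = 0.925221,  N(d₂) = 0.812773,  e^(−rT) = 0.838841
E₀ = V₀·N(d₁) − D·e^(−rT)·N(d₂)
   = 371.5612·0.925221 − 232.6376·0.838841·0.812773 = 185.166981

E0=185.1670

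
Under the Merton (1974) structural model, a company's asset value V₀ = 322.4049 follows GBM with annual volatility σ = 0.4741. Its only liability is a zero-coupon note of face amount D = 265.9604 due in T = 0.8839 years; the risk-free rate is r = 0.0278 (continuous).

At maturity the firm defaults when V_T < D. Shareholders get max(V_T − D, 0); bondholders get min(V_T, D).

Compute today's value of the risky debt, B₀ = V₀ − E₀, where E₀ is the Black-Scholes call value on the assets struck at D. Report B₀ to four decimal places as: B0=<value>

B0=233.8035

d₁ = [ln(V₀/D) + (r + σ²/2)T] / (σ√T)
   = [ln(322.4049/265.9604) + (0.0278 + 0.5·0.4741²)·0.8839] / (0.4741·√0.8839)
   = [0.192461 + 0.123910] / 0.445730 = 0.709782
d₂ = d₁ − σ√T = 0.709782 − 0.445730 = 0.264052
N(d₁) = 0.761080,  N(d₂) = 0.604130,  e^(−rT) = 0.975727
E₀ = V₀·N(d₁) − D·e^(−rT)·N(d₂)
   = 322.4049·0.761080 − 265.9604·0.975727·0.604130 = 88.601370
B₀ = V₀ − E₀ = 322.4049 − 88.601370 = 233.803530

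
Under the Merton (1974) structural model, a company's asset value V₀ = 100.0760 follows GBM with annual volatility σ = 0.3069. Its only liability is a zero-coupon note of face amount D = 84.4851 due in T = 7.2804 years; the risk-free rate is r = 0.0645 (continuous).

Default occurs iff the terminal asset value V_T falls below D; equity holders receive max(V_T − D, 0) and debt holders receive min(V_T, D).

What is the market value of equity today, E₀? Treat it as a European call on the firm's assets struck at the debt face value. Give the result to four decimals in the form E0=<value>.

d₁ = [ln(V₀/D) + (r + σ²/2)T] / (σ√T)
   = [ln(100.0760/84.4851) + (0.0645 + 0.5·0.3069²)·7.2804] / (0.3069·√7.2804)
   = [0.169355 + 0.812448] / 0.828084 = 1.185631
d₂ = d₁ − σ√T = 1.185631 − 0.828084 = 0.357547
N(d₁) = 0.882116,  N(d₂) = 0.639659,  e^(−rT) = 0.625261
E₀ = V₀·N(d₁) − D·e^(−rT)·N(d₂)
   = 100.0760·0.882116 − 84.4851·0.625261·0.639659 = 54.488502

E0=54.4885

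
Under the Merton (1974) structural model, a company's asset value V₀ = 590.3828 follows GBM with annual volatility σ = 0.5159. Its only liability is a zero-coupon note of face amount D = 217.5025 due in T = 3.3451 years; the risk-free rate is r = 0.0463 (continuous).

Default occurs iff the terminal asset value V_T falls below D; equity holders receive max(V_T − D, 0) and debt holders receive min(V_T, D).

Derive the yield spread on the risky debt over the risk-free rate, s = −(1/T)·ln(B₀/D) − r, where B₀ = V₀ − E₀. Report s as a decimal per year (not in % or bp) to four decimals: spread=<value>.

d₁ = [ln(V₀/D) + (r + σ²/2)T] / (σ√T)
   = [ln(590.3828/217.5025) + (0.0463 + 0.5·0.5159²)·3.3451] / (0.5159·√3.3451)
   = [0.998561 + 0.600032] / 0.943561 = 1.694212
d₂ = d₁ − σ√T = 1.694212 − 0.943561 = 0.750651
N(d₁) = 0.954888,  N(d₂) = 0.773569,  e^(−rT) = 0.856520
E₀ = V₀·N(d₁) − D·e^(−rT)·N(d₂)
   = 590.3828·0.954888 − 217.5025·0.856520·0.773569 = 419.637085
B₀ = V₀ − E₀ = 590.3828 − 419.637085 = 170.745715
spread = −(1/T)·ln(B₀/D) − r = −(1/3.3451)·ln(170.745715/217.5025) − 0.0463 = 0.02605507

spread=0.0261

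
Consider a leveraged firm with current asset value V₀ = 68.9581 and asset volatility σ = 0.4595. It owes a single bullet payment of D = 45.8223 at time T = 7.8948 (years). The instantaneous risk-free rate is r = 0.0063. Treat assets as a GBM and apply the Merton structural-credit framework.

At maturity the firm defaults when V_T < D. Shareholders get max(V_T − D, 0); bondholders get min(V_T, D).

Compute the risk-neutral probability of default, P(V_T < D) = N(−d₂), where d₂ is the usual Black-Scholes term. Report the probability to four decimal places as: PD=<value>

PD=0.6143

d₁ = [ln(V₀/D) + (r + σ²/2)T] / (σ√T)
   = [ln(68.9581/45.8223) + (0.0063 + 0.5·0.4595²)·7.8948] / (0.4595·√7.8948)
   = [0.408728 + 0.883192] / 1.291089 = 1.000644
d₂ = d₁ − σ√T = 1.000644 − 1.291089 = -0.290444
risk-neutral PD = N(−d₂) = N(0.290444) = 0.614262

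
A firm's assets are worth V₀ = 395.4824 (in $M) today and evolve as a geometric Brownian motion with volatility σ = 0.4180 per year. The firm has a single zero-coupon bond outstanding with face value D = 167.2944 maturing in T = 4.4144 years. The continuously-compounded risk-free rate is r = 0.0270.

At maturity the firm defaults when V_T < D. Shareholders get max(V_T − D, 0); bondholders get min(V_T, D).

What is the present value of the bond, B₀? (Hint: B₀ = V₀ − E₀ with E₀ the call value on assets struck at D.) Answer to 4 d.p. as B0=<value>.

B0=135.1984

d₁ = [ln(V₀/D) + (r + σ²/2)T] / (σ√T)
   = [ln(395.4824/167.2944) + (0.0270 + 0.5·0.4180²)·4.4144] / (0.4180·√4.4144)
   = [0.860351 + 0.504840] / 0.878238 = 1.554466
d₂ = d₁ − σ√T = 1.554466 − 0.878238 = 0.676228
N(d₁) = 0.939963,  N(d₂) = 0.750552,  e^(−rT) = 0.887640
E₀ = V₀·N(d₁) − D·e^(−rT)·N(d₂)
   = 395.4824·0.939963 − 167.2944·0.887640·0.750552 = 260.284048
B₀ = V₀ − E₀ = 395.4824 − 260.284048 = 135.198352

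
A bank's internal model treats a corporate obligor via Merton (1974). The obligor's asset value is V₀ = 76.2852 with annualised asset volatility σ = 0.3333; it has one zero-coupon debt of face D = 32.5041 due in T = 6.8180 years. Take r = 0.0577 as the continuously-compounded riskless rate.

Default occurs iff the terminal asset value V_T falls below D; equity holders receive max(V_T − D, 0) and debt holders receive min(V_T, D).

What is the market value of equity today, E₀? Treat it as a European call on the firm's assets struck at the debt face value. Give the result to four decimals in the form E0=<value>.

E0=55.4888

d₁ = [ln(V₀/D) + (r + σ²/2)T] / (σ√T)
   = [ln(76.2852/32.5041) + (0.0577 + 0.5·0.3333²)·6.8180] / (0.3333·√6.8180)
   = [0.853113 + 0.772101] / 0.870290 = 1.867440
d₂ = d₁ − σ√T = 1.867440 − 0.870290 = 0.997150
N(d₁) = 0.969080,  N(d₂) = 0.840654,  e^(−rT) = 0.674760
E₀ = V₀·N(d₁) − D·e^(−rT)·N(d₂)
   = 76.2852·0.969080 − 32.5041·0.674760·0.840654 = 55.488842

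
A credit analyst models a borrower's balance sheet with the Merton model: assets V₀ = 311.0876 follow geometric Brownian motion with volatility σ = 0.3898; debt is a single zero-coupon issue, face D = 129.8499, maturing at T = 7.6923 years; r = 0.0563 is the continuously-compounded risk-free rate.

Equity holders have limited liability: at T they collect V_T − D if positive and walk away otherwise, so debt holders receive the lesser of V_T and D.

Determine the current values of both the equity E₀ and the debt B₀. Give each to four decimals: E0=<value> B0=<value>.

E0=235.6190 B0=75.4686

d₁ = [ln(V₀/D) + (r + σ²/2)T] / (σ√T)
   = [ln(311.0876/129.8499) + (0.0563 + 0.5·0.3898²)·7.6923] / (0.3898·√7.6923)
   = [0.873695 + 1.017476] / 1.081110 = 1.749287
d₂ = d₁ − σ√T = 1.749287 − 1.081110 = 0.668176
N(d₁) = 0.959879,  N(d₂) = 0.747990,  e^(−rT) = 0.648511
E₀ = V₀·N(d₁) − D·e^(−rT)·N(d₂)
   = 311.0876·0.959879 − 129.8499·0.648511·0.747990 = 235.619029
B₀ = V₀ − E₀ = 311.0876 − 235.619029 = 75.468571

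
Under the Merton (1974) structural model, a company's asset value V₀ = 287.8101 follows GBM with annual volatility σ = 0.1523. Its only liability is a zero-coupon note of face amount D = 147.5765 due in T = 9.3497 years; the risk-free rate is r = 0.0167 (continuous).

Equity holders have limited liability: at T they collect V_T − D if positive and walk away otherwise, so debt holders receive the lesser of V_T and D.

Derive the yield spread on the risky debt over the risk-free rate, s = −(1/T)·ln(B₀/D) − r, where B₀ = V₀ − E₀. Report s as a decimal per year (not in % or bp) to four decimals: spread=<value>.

spread=0.0011

d₁ = [ln(V₀/D) + (r + σ²/2)T] / (σ√T)
   = [ln(287.8101/147.5765) + (0.0167 + 0.5·0.1523²)·9.3497] / (0.1523·√9.3497)
   = [0.667954 + 0.264574] / 0.465692 = 2.002458
d₂ = d₁ − σ√T = 2.002458 − 0.465692 = 1.536766
N(d₁) = 0.977382,  N(d₂) = 0.937825,  e^(−rT) = 0.855439
E₀ = V₀·N(d₁) − D·e^(−rT)·N(d₂)
   = 287.8101·0.977382 − 147.5765·0.855439·0.937825 = 162.906909
B₀ = V₀ − E₀ = 287.8101 − 162.906909 = 124.903191
spread = −(1/T)·ln(B₀/D) − r = −(1/9.3497)·ln(124.903191/147.5765) − 0.0167 = 0.00114097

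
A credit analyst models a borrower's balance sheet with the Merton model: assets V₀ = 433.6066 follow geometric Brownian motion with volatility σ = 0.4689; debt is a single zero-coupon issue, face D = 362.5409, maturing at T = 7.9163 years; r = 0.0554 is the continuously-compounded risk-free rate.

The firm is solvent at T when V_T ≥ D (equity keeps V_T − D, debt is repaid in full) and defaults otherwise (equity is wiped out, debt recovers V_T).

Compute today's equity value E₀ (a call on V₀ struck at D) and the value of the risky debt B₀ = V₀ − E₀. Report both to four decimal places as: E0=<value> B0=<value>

d₁ = [ln(V₀/D) + (r + σ²/2)T] / (σ√T)
   = [ln(433.6066/362.5409) + (0.0554 + 0.5·0.4689²)·7.9163] / (0.4689·√7.9163)
   = [0.179000 + 1.308830] / 1.319293 = 1.127748
d₂ = d₁ − σ√T = 1.127748 − 1.319293 = -0.191545
N(d₁) = 0.870287,  N(d₂) = 0.424049,  e^(−rT) = 0.644963
E₀ = V₀·N(d₁) − D·e^(−rT)·N(d₂)
   = 433.6066·0.870287 − 362.5409·0.644963·0.424049 = 278.208676
B₀ = V₀ − E₀ = 433.6066 − 278.208676 = 155.397924

E0=278.2087 B0=155.3979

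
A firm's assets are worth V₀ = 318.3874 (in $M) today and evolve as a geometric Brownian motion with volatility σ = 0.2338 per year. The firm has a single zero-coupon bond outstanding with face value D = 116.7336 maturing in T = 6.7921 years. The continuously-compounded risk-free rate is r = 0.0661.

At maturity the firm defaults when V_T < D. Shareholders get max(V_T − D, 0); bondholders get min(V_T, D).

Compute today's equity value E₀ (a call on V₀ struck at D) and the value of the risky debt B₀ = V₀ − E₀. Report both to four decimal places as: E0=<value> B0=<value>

E0=244.1354 B0=74.2520

d₁ = [ln(V₀/D) + (r + σ²/2)T] / (σ√T)
   = [ln(318.3874/116.7336) + (0.0661 + 0.5·0.2338²)·6.7921] / (0.2338·√6.7921)
   = [1.003374 + 0.634594] / 0.609322 = 2.688184
d₂ = d₁ − σ√T = 2.688184 − 0.609322 = 2.078863
N(d₁) = 0.996408,  N(d₂) = 0.981185,  e^(−rT) = 0.638293
E₀ = V₀·N(d₁) − D·e^(−rT)·N(d₂)
   = 318.3874·0.996408 − 116.7336·0.638293·0.981185 = 244.135391
B₀ = V₀ − E₀ = 318.3874 − 244.135391 = 74.252009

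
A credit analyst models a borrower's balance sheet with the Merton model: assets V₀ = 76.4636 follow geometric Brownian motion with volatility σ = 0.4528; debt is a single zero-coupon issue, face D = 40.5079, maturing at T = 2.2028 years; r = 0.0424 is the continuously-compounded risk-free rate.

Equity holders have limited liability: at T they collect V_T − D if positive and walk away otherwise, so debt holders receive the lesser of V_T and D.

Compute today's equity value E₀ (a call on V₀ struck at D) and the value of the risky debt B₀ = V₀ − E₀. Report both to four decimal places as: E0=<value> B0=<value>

E0=42.0029 B0=34.4607

d₁ = [ln(V₀/D) + (r + σ²/2)T] / (σ√T)
   = [ln(76.4636/40.5079) + (0.0424 + 0.5·0.4528²)·2.2028] / (0.4528·√2.2028)
   = [0.635318 + 0.319216] / 0.672038 = 1.420357
d₂ = d₁ − σ√T = 1.420357 − 0.672038 = 0.748319
N(d₁) = 0.922248,  N(d₂) = 0.772866,  e^(−rT) = 0.910830
E₀ = V₀·N(d₁) − D·e^(−rT)·N(d₂)
   = 76.4636·0.922248 − 40.5079·0.910830·0.772866 = 42.002883
B₀ = V₀ − E₀ = 76.4636 − 42.002883 = 34.460717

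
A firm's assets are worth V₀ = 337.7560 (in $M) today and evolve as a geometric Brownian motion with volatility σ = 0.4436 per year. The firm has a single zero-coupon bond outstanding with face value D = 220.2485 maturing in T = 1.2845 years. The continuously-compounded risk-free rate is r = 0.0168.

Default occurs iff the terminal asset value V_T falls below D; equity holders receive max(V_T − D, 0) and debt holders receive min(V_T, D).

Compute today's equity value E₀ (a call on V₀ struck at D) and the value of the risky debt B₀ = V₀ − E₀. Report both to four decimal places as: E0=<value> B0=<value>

d₁ = [ln(V₀/D) + (r + σ²/2)T] / (σ√T)
   = [ln(337.7560/220.2485) + (0.0168 + 0.5·0.4436²)·1.2845] / (0.4436·√1.2845)
   = [0.427567 + 0.147962] / 0.502758 = 1.144746
d₂ = d₁ − σ√T = 1.144746 − 0.502758 = 0.641988
N(d₁) = 0.873843,  N(d₂) = 0.739560,  e^(−rT) = 0.978652
E₀ = V₀·N(d₁) − D·e^(−rT)·N(d₂)
   = 337.7560·0.873843 − 220.2485·0.978652·0.739560 = 135.736123
B₀ = V₀ − E₀ = 337.7560 − 135.736123 = 202.019877

E0=135.7361 B0=202.0199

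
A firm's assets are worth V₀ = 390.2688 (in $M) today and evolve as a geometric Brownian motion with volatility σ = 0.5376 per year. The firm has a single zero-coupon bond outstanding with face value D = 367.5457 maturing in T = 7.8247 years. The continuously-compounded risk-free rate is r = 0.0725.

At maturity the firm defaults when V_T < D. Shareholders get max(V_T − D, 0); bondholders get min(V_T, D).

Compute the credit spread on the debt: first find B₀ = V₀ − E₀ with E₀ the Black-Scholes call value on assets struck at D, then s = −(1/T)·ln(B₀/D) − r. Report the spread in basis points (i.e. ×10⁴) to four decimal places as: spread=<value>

d₁ = [ln(V₀/D) + (r + σ²/2)T] / (σ√T)
   = [ln(390.2688/367.5457) + (0.0725 + 0.5·0.5376²)·7.8247] / (0.5376·√7.8247)
   = [0.059988 + 1.698014] / 1.503810 = 1.169031
d₂ = d₁ − σ√T = 1.169031 − 1.503810 = -0.334779
N(d₁) = 0.878805,  N(d₂) = 0.368896,  e^(−rT) = 0.567060
E₀ = V₀·N(d₁) − D·e^(−rT)·N(d₂)
   = 390.2688·0.878805 − 367.5457·0.567060·0.368896 = 266.084578
B₀ = V₀ − E₀ = 390.2688 − 266.084578 = 124.184222
spread = −(1/T)·ln(B₀/D) − r = −(1/7.8247)·ln(124.184222/367.5457) − 0.0725 = 0.06617388
in basis points: 0.06617388 × 10⁴ = 661.7388 bp

spread=661.7388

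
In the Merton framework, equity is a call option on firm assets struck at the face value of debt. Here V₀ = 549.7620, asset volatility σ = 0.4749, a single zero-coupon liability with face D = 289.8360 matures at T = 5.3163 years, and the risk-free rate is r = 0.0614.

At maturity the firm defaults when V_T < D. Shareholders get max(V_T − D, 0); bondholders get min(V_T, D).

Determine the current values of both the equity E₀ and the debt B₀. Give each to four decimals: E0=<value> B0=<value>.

E0=375.7895 B0=173.9725

d₁ = [ln(V₀/D) + (r + σ²/2)T] / (σ√T)
   = [ln(549.7620/289.8360) + (0.0614 + 0.5·0.4749²)·5.3163] / (0.4749·√5.3163)
   = [0.640170 + 0.925913] / 1.094982 = 1.430237
d₂ = d₁ − σ√T = 1.430237 − 1.094982 = 0.335255
N(d₁) = 0.923676,  N(d₂) = 0.631284,  e^(−rT) = 0.721502
E₀ = V₀·N(d₁) − D·e^(−rT)·N(d₂)
   = 549.7620·0.923676 − 289.8360·0.721502·0.631284 = 375.789466
B₀ = V₀ − E₀ = 549.7620 − 375.789466 = 173.972534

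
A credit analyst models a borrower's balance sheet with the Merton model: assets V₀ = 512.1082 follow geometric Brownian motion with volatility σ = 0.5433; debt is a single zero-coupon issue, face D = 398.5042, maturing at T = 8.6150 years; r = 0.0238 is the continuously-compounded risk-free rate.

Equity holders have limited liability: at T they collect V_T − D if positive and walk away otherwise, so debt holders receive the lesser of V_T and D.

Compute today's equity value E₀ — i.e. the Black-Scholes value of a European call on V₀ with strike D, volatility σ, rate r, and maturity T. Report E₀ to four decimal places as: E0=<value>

d₁ = [ln(V₀/D) + (r + σ²/2)T] / (σ√T)
   = [ln(512.1082/398.5042) + (0.0238 + 0.5·0.5433²)·8.6150] / (0.5433·√8.6150)
   = [0.250818 + 1.476503] / 1.594657 = 1.083192
d₂ = d₁ − σ√T = 1.083192 − 1.594657 = -0.511465
N(d₁) = 0.860639,  N(d₂) = 0.304513,  e^(−rT) = 0.814617
E₀ = V₀·N(d₁) − D·e^(−rT)·N(d₂)
   = 512.1082·0.860639 − 398.5042·0.814617·0.304513 = 341.886531

E0=341.8865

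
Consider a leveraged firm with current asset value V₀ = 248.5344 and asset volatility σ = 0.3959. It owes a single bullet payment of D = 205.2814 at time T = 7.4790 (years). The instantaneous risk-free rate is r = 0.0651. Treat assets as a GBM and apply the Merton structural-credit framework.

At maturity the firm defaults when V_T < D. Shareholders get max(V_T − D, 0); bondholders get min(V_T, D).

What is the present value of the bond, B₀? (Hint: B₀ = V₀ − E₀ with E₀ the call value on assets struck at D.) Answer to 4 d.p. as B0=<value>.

d₁ = [ln(V₀/D) + (r + σ²/2)T] / (σ√T)
   = [ln(248.5344/205.2814) + (0.0651 + 0.5·0.3959²)·7.4790] / (0.3959·√7.4790)
   = [0.191200 + 1.073000] / 1.082698 = 1.167639
d₂ = d₁ − σ√T = 1.167639 − 1.082698 = 0.084941
N(d₁) = 0.878524,  N(d₂) = 0.533846,  e^(−rT) = 0.614539
E₀ = V₀·N(d₁) − D·e^(−rT)·N(d₂)
   = 248.5344·0.878524 − 205.2814·0.614539·0.533846 = 150.996893
B₀ = V₀ − E₀ = 248.5344 − 150.996893 = 97.537507

B0=97.5375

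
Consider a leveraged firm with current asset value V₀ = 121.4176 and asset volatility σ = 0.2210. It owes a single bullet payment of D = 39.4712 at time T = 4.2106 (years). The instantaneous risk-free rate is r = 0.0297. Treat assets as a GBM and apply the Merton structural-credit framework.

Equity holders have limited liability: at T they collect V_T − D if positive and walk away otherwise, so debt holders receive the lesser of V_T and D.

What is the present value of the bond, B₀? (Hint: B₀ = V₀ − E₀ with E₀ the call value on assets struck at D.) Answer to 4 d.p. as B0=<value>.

B0=34.8057

d₁ = [ln(V₀/D) + (r + σ²/2)T] / (σ√T)
   = [ln(121.4176/39.4712) + (0.0297 + 0.5·0.2210²)·4.2106] / (0.2210·√4.2106)
   = [1.123665 + 0.227880] / 0.453486 = 2.980341
d₂ = d₁ − σ√T = 2.980341 − 0.453486 = 2.526855
N(d₁) = 0.998560,  N(d₂) = 0.994246,  e^(−rT) = 0.882449
E₀ = V₀·N(d₁) − D·e^(−rT)·N(d₂)
   = 121.4176·0.998560 − 39.4712·0.882449·0.994246 = 86.611936
B₀ = V₀ − E₀ = 121.4176 − 86.611936 = 34.805664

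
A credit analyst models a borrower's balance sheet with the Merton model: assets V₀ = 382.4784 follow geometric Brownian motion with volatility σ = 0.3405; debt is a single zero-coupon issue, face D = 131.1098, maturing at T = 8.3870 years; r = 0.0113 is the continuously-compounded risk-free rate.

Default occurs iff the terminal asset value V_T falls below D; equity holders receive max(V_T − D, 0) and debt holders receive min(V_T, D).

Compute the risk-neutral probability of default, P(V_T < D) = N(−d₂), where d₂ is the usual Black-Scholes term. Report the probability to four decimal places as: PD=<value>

PD=0.2455

d₁ = [ln(V₀/D) + (r + σ²/2)T] / (σ√T)
   = [ln(382.4784/131.1098) + (0.0113 + 0.5·0.3405²)·8.3870] / (0.3405·√8.3870)
   = [1.070637 + 0.580969] / 0.986099 = 1.674889
d₂ = d₁ − σ√T = 1.674889 − 0.986099 = 0.688790
risk-neutral PD = N(−d₂) = N(-0.688790) = 0.245478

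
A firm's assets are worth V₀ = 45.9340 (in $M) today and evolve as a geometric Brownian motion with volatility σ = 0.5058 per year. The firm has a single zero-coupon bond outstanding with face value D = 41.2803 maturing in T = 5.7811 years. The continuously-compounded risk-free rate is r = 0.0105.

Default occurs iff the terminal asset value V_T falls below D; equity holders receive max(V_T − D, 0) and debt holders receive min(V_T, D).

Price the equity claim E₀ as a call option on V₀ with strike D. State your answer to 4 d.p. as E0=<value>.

d₁ = [ln(V₀/D) + (r + σ²/2)T] / (σ√T)
   = [ln(45.9340/41.2803) + (0.0105 + 0.5·0.5058²)·5.7811] / (0.5058·√5.7811)
   = [0.106820 + 0.800201] / 1.216141 = 0.745819
d₂ = d₁ − σ√T = 0.745819 − 1.216141 = -0.470322
N(d₁) = 0.772112,  N(d₂) = 0.319062,  e^(−rT) = 0.941104
E₀ = V₀·N(d₁) − D·e^(−rT)·N(d₂)
   = 45.9340·0.772112 − 41.2803·0.941104·0.319062 = 23.070903

E0=23.0709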